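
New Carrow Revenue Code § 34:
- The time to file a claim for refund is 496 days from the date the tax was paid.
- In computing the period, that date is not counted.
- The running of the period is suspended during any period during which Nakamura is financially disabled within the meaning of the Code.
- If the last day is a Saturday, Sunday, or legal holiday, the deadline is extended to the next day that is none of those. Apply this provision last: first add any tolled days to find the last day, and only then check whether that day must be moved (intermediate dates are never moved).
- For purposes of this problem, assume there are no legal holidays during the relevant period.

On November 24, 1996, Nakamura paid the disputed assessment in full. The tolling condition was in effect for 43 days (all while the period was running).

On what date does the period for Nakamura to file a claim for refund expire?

496 days after November 24, 1996 is April 4, 1998.
Tolling adds 43 days: April 4, 1998 + 43 days = May 17, 1998.
May 17, 1998 is Sunday. The next qualifying day is May 18, 1998.

May 18, 1998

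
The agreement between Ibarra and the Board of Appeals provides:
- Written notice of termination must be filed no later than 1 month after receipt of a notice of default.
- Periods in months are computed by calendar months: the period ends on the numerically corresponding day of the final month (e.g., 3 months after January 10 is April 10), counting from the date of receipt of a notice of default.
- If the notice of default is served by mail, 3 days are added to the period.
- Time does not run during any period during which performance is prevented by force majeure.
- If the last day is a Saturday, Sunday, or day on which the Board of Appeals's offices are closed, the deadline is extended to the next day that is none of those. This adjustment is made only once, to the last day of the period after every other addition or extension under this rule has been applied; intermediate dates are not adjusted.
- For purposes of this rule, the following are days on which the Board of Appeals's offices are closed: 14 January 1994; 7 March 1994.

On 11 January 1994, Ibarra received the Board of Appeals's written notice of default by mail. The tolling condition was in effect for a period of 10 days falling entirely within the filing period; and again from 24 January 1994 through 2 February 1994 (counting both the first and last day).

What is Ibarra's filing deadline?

1 month after 11 January 1994 is February 11, 1994.
Service was by mail, adding 3 days: February 11, 1994 + 3 days = February 14, 1994.
Tolling adds 10 days: February 14, 1994 + 10 days = February 24, 1994.
From January 24, 1994 through February 2, 1994 inclusive is 10 days; tolling adds 10 days: February 24, 1994 + 10 days = March 6, 1994.
March 6, 1994 is Sunday; March 7, 1994 is a listed holiday. The next qualifying day is March 8, 1994.

March 8, 1994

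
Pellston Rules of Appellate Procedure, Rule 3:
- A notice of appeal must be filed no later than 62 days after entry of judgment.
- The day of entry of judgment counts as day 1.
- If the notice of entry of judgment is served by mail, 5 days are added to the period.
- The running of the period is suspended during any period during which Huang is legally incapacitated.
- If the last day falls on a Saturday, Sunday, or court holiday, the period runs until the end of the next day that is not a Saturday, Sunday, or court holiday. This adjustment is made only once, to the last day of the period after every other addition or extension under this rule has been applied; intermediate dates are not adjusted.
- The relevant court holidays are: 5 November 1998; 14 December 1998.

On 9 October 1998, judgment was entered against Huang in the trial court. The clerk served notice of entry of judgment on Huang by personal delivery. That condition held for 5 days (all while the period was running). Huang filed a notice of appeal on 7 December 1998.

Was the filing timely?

Counting 9 October 1998 as day 1, day 62 is December 9, 1998.
Service was not by mail, so no mail extension applies.
Tolling adds 5 days: December 9, 1998 + 5 days = December 14, 1998.
December 14, 1998 is a listed holiday. The next qualifying day is December 15, 1998.
The deadline is December 15, 1998; the filing on December 7, 1998 is on or before that date.

Yes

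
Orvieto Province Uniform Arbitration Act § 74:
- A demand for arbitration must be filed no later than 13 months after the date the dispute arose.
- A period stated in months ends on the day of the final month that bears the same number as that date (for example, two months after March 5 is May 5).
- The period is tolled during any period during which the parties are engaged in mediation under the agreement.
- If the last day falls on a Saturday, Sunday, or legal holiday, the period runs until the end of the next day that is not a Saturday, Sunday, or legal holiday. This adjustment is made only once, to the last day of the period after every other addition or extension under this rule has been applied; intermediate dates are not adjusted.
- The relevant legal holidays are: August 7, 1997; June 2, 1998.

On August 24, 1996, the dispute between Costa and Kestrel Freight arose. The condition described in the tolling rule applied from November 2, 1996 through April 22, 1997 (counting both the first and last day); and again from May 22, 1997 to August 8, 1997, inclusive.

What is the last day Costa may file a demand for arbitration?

June 3, 1998

13 months after August 24, 1996 is September 24, 1997.
From November 2, 1996 through April 22, 1997 inclusive is 172 days; tolling adds 172 days: September 24, 1997 + 172 days = March 15, 1998.
From May 22, 1997 through August 8, 1997 inclusive is 79 days; tolling adds 79 days: March 15, 1998 + 79 days = June 2, 1998.
June 2, 1998 is a listed holiday. The next qualifying day is June 3, 1998.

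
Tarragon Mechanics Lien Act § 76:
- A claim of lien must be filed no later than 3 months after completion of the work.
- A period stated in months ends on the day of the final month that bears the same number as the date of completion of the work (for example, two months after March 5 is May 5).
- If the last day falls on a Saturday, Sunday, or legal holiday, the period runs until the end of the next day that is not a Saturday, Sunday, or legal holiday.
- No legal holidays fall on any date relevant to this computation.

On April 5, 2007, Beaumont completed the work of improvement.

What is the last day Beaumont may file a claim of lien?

July 5, 2007

3 months after April 5, 2007 is July 5, 2007.
July 5, 2007 is a Thursday and not a legal holiday, so no extension applies.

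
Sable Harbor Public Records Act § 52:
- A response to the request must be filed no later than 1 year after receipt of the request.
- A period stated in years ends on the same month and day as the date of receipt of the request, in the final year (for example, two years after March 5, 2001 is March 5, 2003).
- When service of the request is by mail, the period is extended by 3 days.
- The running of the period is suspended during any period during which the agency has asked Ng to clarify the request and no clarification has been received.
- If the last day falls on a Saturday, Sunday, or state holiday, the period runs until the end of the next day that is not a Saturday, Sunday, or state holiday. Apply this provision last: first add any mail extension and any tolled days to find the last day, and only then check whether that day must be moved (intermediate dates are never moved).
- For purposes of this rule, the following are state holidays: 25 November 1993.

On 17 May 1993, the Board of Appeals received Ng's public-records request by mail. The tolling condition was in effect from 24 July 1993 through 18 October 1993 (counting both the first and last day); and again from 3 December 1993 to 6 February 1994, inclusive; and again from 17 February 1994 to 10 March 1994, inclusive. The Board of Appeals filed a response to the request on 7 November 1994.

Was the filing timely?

Yes

1 year after 17 May 1993 is May 17, 1994.
Service was by mail, adding 3 days: May 17, 1994 + 3 days = May 20, 1994.
From July 24, 1993 through October 18, 1993 inclusive is 87 days; tolling adds 87 days: May 20, 1994 + 87 days = August 15, 1994.
From December 3, 1993 through February 6, 1994 inclusive is 66 days; tolling adds 66 days: August 15, 1994 + 66 days = October 20, 1994.
From February 17, 1994 through March 10, 1994 inclusive is 22 days; tolling adds 22 days: October 20, 1994 + 22 days = November 11, 1994.
November 11, 1994 is a Friday and not a state holiday, so no extension applies.
The deadline is November 11, 1994; the filing on November 7, 1994 is on or before that date.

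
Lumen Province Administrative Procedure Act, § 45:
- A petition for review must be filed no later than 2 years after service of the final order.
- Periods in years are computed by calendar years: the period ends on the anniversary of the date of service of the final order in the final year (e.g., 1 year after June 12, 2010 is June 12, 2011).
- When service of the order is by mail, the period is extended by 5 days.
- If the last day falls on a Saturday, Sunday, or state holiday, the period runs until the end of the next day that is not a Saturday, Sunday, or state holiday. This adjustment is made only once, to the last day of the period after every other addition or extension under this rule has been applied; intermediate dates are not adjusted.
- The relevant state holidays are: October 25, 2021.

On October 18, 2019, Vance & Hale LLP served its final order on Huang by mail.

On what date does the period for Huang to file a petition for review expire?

2 years after October 18, 2019 is October 18, 2021.
Service was by mail, adding 5 days: October 18, 2021 + 5 days = October 23, 2021.
October 23, 2021 is Saturday; October 24, 2021 is Sunday; October 25, 2021 is a listed holiday. The next qualifying day is October 26, 2021.

October 26, 2021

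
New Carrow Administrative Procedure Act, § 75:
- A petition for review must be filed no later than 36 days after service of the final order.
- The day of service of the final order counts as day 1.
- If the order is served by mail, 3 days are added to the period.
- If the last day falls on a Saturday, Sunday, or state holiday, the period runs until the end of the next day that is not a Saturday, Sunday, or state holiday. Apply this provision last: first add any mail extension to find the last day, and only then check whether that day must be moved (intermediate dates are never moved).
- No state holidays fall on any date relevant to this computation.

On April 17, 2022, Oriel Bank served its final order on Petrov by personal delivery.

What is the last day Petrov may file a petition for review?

Counting April 17, 2022 as day 1, day 36 is May 22, 2022.
Service was not by mail, so no mail extension applies.
May 22, 2022 is Sunday. The next qualifying day is May 23, 2022.

May 23, 2022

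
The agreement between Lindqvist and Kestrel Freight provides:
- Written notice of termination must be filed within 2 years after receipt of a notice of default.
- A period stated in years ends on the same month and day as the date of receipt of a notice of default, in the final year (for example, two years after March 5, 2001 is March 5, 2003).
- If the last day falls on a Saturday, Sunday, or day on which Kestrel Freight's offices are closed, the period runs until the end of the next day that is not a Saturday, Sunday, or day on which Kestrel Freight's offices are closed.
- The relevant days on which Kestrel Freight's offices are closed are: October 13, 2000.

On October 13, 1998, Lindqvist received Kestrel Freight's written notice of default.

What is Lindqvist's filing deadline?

October 16, 2000

2 years after October 13, 1998 is October 13, 2000.
October 13, 2000 is a listed holiday; October 14, 2000 is Saturday; October 15, 2000 is Sunday. The next qualifying day is October 16, 2000.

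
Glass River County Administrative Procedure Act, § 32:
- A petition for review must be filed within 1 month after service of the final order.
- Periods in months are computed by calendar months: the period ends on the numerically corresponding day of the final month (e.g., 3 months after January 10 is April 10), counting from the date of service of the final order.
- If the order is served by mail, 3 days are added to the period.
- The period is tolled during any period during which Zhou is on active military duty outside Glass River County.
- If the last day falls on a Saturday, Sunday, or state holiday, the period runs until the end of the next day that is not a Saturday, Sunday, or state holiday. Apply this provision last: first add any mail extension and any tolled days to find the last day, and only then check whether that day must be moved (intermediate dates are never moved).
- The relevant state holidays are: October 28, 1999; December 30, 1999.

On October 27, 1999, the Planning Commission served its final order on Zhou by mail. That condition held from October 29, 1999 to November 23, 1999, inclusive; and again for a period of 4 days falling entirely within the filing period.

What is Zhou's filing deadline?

1 month after October 27, 1999 is November 27, 1999.
Service was by mail, adding 3 days: November 27, 1999 + 3 days = November 30, 1999.
From October 29, 1999 through November 23, 1999 inclusive is 26 days; tolling adds 26 days: November 30, 1999 + 26 days = December 26, 1999.
Tolling adds 4 days: December 26, 1999 + 4 days = December 30, 1999.
December 30, 1999 is a listed holiday. The next qualifying day is December 31, 1999.

December 31, 1999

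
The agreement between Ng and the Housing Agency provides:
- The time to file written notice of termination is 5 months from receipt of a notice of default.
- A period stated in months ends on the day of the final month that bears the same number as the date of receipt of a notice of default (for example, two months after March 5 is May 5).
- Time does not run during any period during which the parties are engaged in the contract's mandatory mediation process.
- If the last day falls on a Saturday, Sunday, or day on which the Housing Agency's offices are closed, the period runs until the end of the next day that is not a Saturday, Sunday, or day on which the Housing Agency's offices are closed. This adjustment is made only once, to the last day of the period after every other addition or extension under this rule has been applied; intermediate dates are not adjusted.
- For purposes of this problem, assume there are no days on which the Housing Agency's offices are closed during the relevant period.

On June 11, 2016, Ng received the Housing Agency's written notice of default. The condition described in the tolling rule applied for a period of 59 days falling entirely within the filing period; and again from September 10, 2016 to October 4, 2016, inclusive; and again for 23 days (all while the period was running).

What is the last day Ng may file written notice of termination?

5 months after June 11, 2016 is November 11, 2016.
Tolling adds 59 days: November 11, 2016 + 59 days = January 9, 2017.
From September 10, 2016 through October 4, 2016 inclusive is 25 days; tolling adds 25 days: January 9, 2017 + 25 days = February 3, 2017.
Tolling adds 23 days: February 3, 2017 + 23 days = February 26, 2017.
February 26, 2017 is Sunday. The next qualifying day is February 27, 2017.

February 27, 2017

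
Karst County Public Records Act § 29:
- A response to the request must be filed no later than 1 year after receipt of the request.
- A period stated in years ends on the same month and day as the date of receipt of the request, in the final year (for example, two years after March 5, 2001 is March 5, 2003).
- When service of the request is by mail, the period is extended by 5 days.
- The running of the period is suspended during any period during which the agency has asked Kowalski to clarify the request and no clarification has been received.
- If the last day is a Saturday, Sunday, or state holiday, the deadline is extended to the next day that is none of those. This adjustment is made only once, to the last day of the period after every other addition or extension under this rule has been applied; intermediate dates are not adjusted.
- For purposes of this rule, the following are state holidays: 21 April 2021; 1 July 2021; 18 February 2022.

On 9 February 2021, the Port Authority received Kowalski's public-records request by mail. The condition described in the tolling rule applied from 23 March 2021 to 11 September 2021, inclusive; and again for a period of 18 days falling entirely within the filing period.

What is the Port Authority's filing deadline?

August 24, 2022

1 year after 9 February 2021 is February 9, 2022.
Service was by mail, adding 5 days: February 9, 2022 + 5 days = February 14, 2022.
From March 23, 2021 through September 11, 2021 inclusive is 173 days; tolling adds 173 days: February 14, 2022 + 173 days = August 6, 2022.
Tolling adds 18 days: August 6, 2022 + 18 days = August 24, 2022.
August 24, 2022 is a Wednesday and not a state holiday, so no extension applies.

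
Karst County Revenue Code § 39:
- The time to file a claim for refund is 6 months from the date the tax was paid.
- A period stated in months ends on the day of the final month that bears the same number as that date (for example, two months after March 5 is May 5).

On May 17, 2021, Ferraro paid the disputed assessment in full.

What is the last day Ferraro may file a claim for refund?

6 months after May 17, 2021 is November 17, 2021.

November 17, 2021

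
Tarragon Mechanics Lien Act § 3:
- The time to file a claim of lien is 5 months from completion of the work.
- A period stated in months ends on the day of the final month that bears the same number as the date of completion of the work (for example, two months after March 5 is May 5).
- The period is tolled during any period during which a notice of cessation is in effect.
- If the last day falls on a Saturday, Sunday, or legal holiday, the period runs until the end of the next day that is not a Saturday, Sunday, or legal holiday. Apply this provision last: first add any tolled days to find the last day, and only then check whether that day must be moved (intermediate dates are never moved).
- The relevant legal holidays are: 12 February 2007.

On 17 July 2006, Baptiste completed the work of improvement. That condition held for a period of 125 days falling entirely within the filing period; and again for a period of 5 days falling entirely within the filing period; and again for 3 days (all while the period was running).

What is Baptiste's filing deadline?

5 months after 17 July 2006 is December 17, 2006.
Tolling adds 125 days: December 17, 2006 + 125 days = April 21, 2007.
Tolling adds 5 days: April 21, 2007 + 5 days = April 26, 2007.
Tolling adds 3 days: April 26, 2007 + 3 days = April 29, 2007.
April 29, 2007 is Sunday. The next qualifying day is April 30, 2007.

April 30, 2007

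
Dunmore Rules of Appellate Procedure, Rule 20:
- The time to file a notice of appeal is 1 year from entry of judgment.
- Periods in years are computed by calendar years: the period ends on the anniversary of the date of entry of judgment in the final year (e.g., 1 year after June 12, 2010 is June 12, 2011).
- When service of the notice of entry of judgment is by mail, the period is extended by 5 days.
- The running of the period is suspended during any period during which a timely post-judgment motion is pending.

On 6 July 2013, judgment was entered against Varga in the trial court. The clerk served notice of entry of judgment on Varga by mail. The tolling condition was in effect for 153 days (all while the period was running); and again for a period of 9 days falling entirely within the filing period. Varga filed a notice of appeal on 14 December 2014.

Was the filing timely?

Yes

1 year after 6 July 2013 is July 6, 2014.
Service was by mail, adding 5 days: July 6, 2014 + 5 days = July 11, 2014.
Tolling adds 153 days: July 11, 2014 + 153 days = December 11, 2014.
Tolling adds 9 days: December 11, 2014 + 9 days = December 20, 2014.
The deadline is December 20, 2014; the filing on December 14, 2014 is on or before that date.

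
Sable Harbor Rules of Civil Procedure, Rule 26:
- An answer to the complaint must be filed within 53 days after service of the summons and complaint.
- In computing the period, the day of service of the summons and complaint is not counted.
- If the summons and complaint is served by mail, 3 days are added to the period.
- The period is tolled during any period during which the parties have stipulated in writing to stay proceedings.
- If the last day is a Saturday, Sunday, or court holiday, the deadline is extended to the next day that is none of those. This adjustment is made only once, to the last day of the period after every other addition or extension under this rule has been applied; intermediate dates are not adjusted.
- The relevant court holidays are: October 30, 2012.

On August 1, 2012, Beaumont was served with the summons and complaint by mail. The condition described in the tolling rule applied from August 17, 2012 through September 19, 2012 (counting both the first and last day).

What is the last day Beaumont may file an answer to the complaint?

October 31, 2012

53 days after August 1, 2012 is September 23, 2012.
Service was by mail, adding 3 days: September 23, 2012 + 3 days = September 26, 2012.
From August 17, 2012 through September 19, 2012 inclusive is 34 days; tolling adds 34 days: September 26, 2012 + 34 days = October 30, 2012.
October 30, 2012 is a listed holiday. The next qualifying day is October 31, 2012.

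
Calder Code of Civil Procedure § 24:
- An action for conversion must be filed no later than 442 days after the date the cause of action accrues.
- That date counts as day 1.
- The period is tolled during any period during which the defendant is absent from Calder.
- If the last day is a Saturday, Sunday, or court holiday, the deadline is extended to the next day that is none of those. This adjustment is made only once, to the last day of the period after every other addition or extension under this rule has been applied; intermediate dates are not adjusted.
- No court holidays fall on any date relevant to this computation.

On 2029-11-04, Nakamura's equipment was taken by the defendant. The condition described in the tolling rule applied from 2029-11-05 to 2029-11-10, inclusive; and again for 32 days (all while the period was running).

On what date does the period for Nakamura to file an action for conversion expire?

Counting 2029-11-04 as day 1, day 442 is January 19, 2031.
From November 5, 2029 through November 10, 2029 inclusive is 6 days; tolling adds 6 days: January 19, 2031 + 6 days = January 25, 2031.
Tolling adds 32 days: January 25, 2031 + 32 days = February 26, 2031.
February 26, 2031 is a Wednesday and not a court holiday, so no extension applies.

February 26, 2031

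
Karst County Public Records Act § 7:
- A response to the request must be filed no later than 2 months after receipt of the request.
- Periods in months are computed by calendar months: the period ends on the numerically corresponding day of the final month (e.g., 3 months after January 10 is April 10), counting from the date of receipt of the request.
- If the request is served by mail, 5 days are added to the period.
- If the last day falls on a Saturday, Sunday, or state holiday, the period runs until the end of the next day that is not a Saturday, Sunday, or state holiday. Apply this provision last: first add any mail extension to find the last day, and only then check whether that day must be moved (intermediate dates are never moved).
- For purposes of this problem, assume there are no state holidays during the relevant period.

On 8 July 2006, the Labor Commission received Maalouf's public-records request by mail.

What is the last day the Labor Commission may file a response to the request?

September 13, 2006

2 months after 8 July 2006 is September 8, 2006.
Service was by mail, adding 5 days: September 8, 2006 + 5 days = September 13, 2006.
September 13, 2006 is a Wednesday and not a state holiday, so no extension applies.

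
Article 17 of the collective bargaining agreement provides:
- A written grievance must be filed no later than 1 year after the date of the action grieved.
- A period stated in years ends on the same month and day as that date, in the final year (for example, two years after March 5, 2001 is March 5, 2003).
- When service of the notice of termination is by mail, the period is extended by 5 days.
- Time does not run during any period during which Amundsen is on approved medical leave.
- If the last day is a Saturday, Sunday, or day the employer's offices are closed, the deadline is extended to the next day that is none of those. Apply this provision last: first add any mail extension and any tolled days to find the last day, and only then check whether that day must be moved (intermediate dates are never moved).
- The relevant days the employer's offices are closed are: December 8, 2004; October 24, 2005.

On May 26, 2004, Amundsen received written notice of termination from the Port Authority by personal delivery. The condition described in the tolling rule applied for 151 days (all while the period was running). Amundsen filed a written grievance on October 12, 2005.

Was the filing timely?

Yes

1 year after May 26, 2004 is May 26, 2005.
Service was not by mail, so no mail extension applies.
Tolling adds 151 days: May 26, 2005 + 151 days = October 24, 2005.
October 24, 2005 is a listed holiday. The next qualifying day is October 25, 2005.
The deadline is October 25, 2005; the filing on October 12, 2005 is on or before that date.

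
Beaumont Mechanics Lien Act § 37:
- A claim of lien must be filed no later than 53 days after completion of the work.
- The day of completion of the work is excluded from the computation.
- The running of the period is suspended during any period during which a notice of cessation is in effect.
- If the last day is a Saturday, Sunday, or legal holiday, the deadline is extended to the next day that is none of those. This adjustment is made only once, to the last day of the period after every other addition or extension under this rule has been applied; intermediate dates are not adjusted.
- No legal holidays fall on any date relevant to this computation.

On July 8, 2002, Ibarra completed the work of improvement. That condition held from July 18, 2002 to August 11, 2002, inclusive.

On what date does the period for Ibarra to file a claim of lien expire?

53 days after July 8, 2002 is August 30, 2002.
From July 18, 2002 through August 11, 2002 inclusive is 25 days; tolling adds 25 days: August 30, 2002 + 25 days = September 24, 2002.
September 24, 2002 is a Tuesday and not a legal holiday, so no extension applies.

September 24, 2002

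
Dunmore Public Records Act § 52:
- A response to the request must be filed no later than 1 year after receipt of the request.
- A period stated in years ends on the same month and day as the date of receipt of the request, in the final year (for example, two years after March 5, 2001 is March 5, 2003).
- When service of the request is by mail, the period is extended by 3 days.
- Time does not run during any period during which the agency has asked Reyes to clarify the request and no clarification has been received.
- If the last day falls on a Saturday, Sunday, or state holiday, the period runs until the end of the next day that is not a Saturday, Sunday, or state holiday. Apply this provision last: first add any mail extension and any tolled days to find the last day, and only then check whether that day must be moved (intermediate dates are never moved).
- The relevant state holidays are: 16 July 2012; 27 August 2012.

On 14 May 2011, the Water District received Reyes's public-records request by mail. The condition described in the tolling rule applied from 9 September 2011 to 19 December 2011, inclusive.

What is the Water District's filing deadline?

August 28, 2012

1 year after 14 May 2011 is May 14, 2012.
Service was by mail, adding 3 days: May 14, 2012 + 3 days = May 17, 2012.
From September 9, 2011 through December 19, 2011 inclusive is 102 days; tolling adds 102 days: May 17, 2012 + 102 days = August 27, 2012.
August 27, 2012 is a listed holiday. The next qualifying day is August 28, 2012.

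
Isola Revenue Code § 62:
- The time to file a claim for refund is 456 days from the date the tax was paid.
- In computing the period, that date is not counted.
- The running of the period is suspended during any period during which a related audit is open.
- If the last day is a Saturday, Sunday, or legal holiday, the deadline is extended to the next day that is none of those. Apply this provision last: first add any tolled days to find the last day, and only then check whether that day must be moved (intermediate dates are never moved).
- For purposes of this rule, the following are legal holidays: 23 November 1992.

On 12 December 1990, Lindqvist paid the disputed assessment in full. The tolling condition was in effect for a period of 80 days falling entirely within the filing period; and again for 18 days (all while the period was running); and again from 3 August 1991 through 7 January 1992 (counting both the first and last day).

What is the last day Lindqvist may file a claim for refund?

456 days after 12 December 1990 is March 12, 1992.
Tolling adds 80 days: March 12, 1992 + 80 days = May 31, 1992.
Tolling adds 18 days: May 31, 1992 + 18 days = June 18, 1992.
From August 3, 1991 through January 7, 1992 inclusive is 158 days; tolling adds 158 days: June 18, 1992 + 158 days = November 23, 1992.
November 23, 1992 is a listed holiday. The next qualifying day is November 24, 1992.

November 24, 1992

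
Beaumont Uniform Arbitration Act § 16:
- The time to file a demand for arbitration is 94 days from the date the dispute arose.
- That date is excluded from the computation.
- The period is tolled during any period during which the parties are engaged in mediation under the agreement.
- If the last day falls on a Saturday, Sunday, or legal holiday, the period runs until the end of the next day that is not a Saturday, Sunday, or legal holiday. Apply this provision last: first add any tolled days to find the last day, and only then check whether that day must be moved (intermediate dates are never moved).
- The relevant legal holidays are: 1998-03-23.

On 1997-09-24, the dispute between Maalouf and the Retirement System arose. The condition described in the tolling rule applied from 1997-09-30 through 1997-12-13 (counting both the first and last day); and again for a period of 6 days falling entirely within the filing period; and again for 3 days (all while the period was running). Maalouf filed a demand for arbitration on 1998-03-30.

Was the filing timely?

No

94 days after 1997-09-24 is December 27, 1997.
From September 30, 1997 through December 13, 1997 inclusive is 75 days; tolling adds 75 days: December 27, 1997 + 75 days = March 12, 1998.
Tolling adds 6 days: March 12, 1998 + 6 days = March 18, 1998.
Tolling adds 3 days: March 18, 1998 + 3 days = March 21, 1998.
March 21, 1998 is Saturday; March 22, 1998 is Sunday; March 23, 1998 is a listed holiday. The next qualifying day is March 24, 1998.
The deadline is March 24, 1998; the filing on March 30, 1998 is after that date.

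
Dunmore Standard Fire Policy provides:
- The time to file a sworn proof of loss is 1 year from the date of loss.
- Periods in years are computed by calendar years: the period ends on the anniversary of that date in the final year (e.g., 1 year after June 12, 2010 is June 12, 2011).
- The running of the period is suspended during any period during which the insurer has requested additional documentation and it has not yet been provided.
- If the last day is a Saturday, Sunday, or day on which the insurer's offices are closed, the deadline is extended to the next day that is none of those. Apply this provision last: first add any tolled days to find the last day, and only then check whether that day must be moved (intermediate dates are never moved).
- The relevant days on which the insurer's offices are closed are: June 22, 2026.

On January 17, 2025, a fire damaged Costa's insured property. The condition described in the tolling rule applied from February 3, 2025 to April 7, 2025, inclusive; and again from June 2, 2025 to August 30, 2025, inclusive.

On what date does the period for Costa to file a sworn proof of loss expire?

1 year after January 17, 2025 is January 17, 2026.
From February 3, 2025 through April 7, 2025 inclusive is 64 days; tolling adds 64 days: January 17, 2026 + 64 days = March 22, 2026.
From June 2, 2025 through August 30, 2025 inclusive is 90 days; tolling adds 90 days: March 22, 2026 + 90 days = June 20, 2026.
June 20, 2026 is Saturday; June 21, 2026 is Sunday; June 22, 2026 is a listed holiday. The next qualifying day is June 23, 2026.

June 23, 2026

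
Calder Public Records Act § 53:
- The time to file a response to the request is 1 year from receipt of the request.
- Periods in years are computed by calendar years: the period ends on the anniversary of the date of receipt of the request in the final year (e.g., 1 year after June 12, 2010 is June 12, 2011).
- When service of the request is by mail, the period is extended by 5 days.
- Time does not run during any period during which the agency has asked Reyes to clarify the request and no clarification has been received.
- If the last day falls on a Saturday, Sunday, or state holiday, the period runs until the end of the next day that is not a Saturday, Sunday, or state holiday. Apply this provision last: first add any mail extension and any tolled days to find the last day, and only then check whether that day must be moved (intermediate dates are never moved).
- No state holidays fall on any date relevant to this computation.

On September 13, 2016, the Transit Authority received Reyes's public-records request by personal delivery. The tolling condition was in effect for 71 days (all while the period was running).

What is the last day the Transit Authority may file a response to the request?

November 23, 2017

1 year after September 13, 2016 is September 13, 2017.
Service was not by mail, so no mail extension applies.
Tolling adds 71 days: September 13, 2017 + 71 days = November 23, 2017.
November 23, 2017 is a Thursday and not a state holiday, so no extension applies.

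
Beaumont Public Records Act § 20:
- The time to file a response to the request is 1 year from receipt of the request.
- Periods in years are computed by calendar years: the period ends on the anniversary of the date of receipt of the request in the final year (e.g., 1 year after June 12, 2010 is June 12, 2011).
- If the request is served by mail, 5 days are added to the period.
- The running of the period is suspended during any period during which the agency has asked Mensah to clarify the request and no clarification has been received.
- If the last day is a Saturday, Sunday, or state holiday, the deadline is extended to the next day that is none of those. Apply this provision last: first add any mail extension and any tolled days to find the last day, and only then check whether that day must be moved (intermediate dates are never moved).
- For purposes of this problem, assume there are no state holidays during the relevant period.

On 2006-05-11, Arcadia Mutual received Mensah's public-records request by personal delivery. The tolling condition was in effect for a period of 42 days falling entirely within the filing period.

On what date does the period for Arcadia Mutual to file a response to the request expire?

June 22, 2007

1 year after 2006-05-11 is May 11, 2007.
Service was not by mail, so no mail extension applies.
Tolling adds 42 days: May 11, 2007 + 42 days = June 22, 2007.
June 22, 2007 is a Friday and not a state holiday, so no extension applies.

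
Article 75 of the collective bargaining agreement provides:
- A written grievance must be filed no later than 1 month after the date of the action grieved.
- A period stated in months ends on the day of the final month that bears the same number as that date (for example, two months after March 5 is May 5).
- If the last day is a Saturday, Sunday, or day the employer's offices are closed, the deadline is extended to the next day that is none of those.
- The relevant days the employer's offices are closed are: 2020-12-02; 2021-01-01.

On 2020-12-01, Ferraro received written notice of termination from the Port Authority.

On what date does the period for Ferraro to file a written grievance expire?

1 month after 2020-12-01 is January 1, 2021.
January 1, 2021 is a listed holiday; January 2, 2021 is Saturday; January 3, 2021 is Sunday. The next qualifying day is January 4, 2021.

January 4, 2021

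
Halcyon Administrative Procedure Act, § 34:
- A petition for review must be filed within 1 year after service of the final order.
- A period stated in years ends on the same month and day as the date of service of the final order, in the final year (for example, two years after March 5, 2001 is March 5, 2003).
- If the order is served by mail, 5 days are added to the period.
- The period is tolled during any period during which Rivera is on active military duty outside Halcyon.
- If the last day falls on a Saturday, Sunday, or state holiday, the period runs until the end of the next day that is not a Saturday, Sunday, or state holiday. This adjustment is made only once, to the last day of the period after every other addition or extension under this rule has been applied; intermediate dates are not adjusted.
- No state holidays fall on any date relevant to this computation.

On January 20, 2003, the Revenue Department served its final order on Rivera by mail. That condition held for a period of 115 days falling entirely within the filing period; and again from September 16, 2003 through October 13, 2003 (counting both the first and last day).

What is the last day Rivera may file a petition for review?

June 16, 2004

1 year after January 20, 2003 is January 20, 2004.
Service was by mail, adding 5 days: January 20, 2004 + 5 days = January 25, 2004.
Tolling adds 115 days: January 25, 2004 + 115 days = May 19, 2004.
From September 16, 2003 through October 13, 2003 inclusive is 28 days; tolling adds 28 days: May 19, 2004 + 28 days = June 16, 2004.
June 16, 2004 is a Wednesday and not a state holiday, so no extension applies.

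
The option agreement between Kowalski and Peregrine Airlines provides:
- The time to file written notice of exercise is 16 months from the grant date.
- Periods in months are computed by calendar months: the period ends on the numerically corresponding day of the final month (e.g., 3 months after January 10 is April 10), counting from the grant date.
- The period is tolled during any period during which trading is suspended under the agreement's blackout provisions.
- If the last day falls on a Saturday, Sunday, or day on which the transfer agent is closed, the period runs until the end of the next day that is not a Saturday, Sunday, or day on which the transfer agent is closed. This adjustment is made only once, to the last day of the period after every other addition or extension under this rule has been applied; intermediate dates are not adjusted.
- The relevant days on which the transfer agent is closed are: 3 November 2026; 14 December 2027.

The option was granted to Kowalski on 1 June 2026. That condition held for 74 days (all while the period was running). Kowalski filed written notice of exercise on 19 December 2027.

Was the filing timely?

16 months after 1 June 2026 is October 1, 2027.
Tolling adds 74 days: October 1, 2027 + 74 days = December 14, 2027.
December 14, 2027 is a listed holiday. The next qualifying day is December 15, 2027.
The deadline is December 15, 2027; the filing on December 19, 2027 is after that date.

No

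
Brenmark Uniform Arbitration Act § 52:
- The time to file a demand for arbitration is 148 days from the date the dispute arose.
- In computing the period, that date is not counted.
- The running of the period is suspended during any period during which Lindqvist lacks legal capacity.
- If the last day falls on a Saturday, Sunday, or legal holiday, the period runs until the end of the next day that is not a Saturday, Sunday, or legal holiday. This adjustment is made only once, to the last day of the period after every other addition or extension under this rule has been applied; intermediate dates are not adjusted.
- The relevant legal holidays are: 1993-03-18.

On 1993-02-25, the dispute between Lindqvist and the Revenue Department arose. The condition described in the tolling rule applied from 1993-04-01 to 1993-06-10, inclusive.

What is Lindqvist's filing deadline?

148 days after 1993-02-25 is July 23, 1993.
From April 1, 1993 through June 10, 1993 inclusive is 71 days; tolling adds 71 days: July 23, 1993 + 71 days = October 2, 1993.
October 2, 1993 is Saturday; October 3, 1993 is Sunday. The next qualifying day is October 4, 1993.

October 4, 1993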